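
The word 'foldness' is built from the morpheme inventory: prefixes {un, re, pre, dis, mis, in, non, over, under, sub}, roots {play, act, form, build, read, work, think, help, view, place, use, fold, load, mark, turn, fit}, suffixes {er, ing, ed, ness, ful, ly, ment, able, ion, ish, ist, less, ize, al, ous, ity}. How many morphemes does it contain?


Segmenting 'foldness' against the inventory:
  'fold' -> root (morpheme 1)
  'ness' -> suffix (morpheme 2)
Total morphemes: 2

2


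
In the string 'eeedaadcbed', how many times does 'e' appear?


Scanning 'eeedaadcbed' for 'e':
  Position 0: 'e' -> MATCH (count: 1)
  Position 1: 'e' -> MATCH (count: 2)
  Position 2: 'e' -> MATCH (count: 3)
  Position 9: 'e' -> MATCH (count: 4)
Total occurrences of 'e': 4

4


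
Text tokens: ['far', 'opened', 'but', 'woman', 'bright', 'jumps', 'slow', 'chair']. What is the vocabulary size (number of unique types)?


Listing all tokens and tracking unique types:
  Token 1: 'far' -> NEW (unique so far: 1)
  Token 2: 'opened' -> NEW (unique so far: 2)
  Token 3: 'but' -> NEW (unique so far: 3)
  Token 4: 'woman' -> NEW (unique so far: 4)
  Token 5: 'bright' -> NEW (unique so far: 5)
  Token 6: 'jumps' -> NEW (unique so far: 6)
  Token 7: 'slow' -> NEW (unique so far: 7)
  Token 8: 'chair' -> NEW (unique so far: 8)
Unique types: ('bright', 'but', 'chair', 'far', 'jumps', 'opened', 'slow', 'woman')
Vocabulary size: 8

8


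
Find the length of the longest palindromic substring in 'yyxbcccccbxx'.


Scanning 'yyxbcccccbxx' for palindromic substrings.
Substring at positions 2-10: 'xbcccccbx'.
Check: reverse('xbcccccbx') = 'xbcccccbx' -> palindrome confirmed.
Neighbouring characters ('y' / 'x') break symmetry, so it cannot extend further.
No longer palindromic substring exists; longest length = 9

9


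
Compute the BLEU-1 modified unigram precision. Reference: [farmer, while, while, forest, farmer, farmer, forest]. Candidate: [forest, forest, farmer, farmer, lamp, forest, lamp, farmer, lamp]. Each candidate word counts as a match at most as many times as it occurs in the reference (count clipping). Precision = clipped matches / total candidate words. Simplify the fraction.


Reference word counts: {'farmer': 3, 'forest': 2, 'while': 2}
Checking each candidate word (with clipping):
  'forest' -> in reference (ref count 2, used 1/2) -> match (matches: 1)
  'forest' -> in reference (ref count 2, used 2/2) -> match (matches: 2)
  'farmer' -> in reference (ref count 3, used 1/3) -> match (matches: 3)
  'farmer' -> in reference (ref count 3, used 2/3) -> match (matches: 4)
  'lamp' -> not in reference -> no match (matches: 4)
  'forest' -> ref count 2 already used up (2/2) -> clipped, no match (matches: 4)
  'lamp' -> not in reference -> no match (matches: 4)
  'farmer' -> in reference (ref count 3, used 3/3) -> match (matches: 5)
  'lamp' -> not in reference -> no match (matches: 5)
Clipped matches: 5, Candidate length: 9
Precision = 5/9

5/9


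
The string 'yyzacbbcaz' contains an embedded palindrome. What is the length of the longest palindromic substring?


Scanning 'yyzacbbcaz' for palindromic substrings.
Substring at positions 2-9: 'zacbbcaz'.
Check: reverse('zacbbcaz') = 'zacbbcaz' -> palindrome confirmed.
Neighbouring characters ('y' / '-') break symmetry, so it cannot extend further.
No longer palindromic substring exists; longest length = 8

8


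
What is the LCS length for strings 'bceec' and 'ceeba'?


DP table for LCS of 'bceec' and 'ceeba':
       c  e  e  b  a
    0  0  0  0  0  0
  b 0  0  0  0  1  1
  c 0  1  1  1  1  1
  e 0  1  2  2  2  2
  e 0  1  2  3  3  3
  c 0  1  2  3  3  3
LCS: 'cee'
LCS length = 3

3


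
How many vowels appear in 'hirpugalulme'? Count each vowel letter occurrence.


Scanning each character of 'hirpugalulme':
  Position 1: 'h' -> consonant (running count: 0)
  Position 2: 'i' -> vowel (running count: 1)
  Position 3: 'r' -> consonant (running count: 1)
  Position 4: 'p' -> consonant (running count: 1)
  Position 5: 'u' -> vowel (running count: 2)
  Position 6: 'g' -> consonant (running count: 2)
  Position 7: 'a' -> vowel (running count: 3)
  Position 8: 'l' -> consonant (running count: 3)
  Position 9: 'u' -> vowel (running count: 4)
  Position 10: 'l' -> consonant (running count: 4)
  Position 11: 'm' -> consonant (running count: 4)
  Position 12: 'e' -> vowel (running count: 5)
Total vowels: 5

5


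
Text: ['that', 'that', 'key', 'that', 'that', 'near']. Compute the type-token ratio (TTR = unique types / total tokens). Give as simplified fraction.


Tokens: 6
Unique types: ('key', 'near', 'that') = 3
TTR = 3/6
Simplify: divide both by 3 -> 1/2
TTR = 1/2

1/2


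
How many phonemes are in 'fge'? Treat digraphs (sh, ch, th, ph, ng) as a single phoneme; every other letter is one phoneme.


Parsing 'fge' greedily, digraphs first:
  'f' -> consonant phoneme (phonemes so far: 1)
  'g' -> consonant phoneme (phonemes so far: 2)
  'e' -> vowel phoneme (phonemes so far: 3)
Total phonemes: 3

3


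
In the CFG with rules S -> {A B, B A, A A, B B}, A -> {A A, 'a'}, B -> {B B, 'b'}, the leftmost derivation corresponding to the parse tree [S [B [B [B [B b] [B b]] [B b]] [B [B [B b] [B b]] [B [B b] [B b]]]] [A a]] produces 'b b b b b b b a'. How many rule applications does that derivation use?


Every bracketed nonterminal node [X ...] in the tree is produced by exactly one rule application.
Reading the tree off as a leftmost derivation:
  Step 1: S  =>  B A   (applied S -> B A)
  Step 2: B A  =>  B B A   (applied B -> B B)
  Step 3: B B A  =>  B B B A   (applied B -> B B)
  Step 4: B B B A  =>  B B B B A   (applied B -> B B)
  Step 5: B B B B A  =>  b B B B A   (applied B -> b)
  Step 6: b B B B A  =>  b b B B A   (applied B -> b)
  Step 7: b b B B A  =>  b b b B A   (applied B -> b)
  Step 8: b b b B A  =>  b b b B B A   (applied B -> B B)
  Step 9: b b b B B A  =>  b b b B B B A   (applied B -> B B)
  Step 10: b b b B B B A  =>  b b b b B B A   (applied B -> b)
  Step 11: b b b b B B A  =>  b b b b b B A   (applied B -> b)
  Step 12: b b b b b B A  =>  b b b b b B B A   (applied B -> B B)
  Step 13: b b b b b B B A  =>  b b b b b b B A   (applied B -> b)
  Step 14: b b b b b b B A  =>  b b b b b b b A   (applied B -> b)
  Step 15: b b b b b b b A  =>  b b b b b b b a   (applied A -> a)
Final yield: b b b b b b b a
Total rewrite steps: 15

15


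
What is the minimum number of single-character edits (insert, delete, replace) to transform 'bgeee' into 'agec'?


Building DP table for s1='bgeee' (len 5) and s2='agec' (len 4):
       a  g  e  c
    0  1  2  3  4
  b 1  1  2  3  4
  g 2  2  1  2  3
  e 3  3  2  1  2
  e 4  4  3  2  2
  e 5  5  4  3  3
Edit distance = dp[5][4] = 3

3


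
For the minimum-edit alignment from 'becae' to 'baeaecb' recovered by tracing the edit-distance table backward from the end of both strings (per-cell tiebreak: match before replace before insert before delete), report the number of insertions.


Edit distance = 4. Backtracking from cell (5, 7) with preference match > replace > insert > delete,
then listing the resulting alignment 'becae' -> 'baeaecb' left to right:
  Step 1: keep 'b'
  Step 2: replace e->a
  Step 3: replace c->e
  Step 4: keep 'a'
  Step 5: keep 'e'
  Step 6: insert 'c' [insertion #1]
  Step 7: insert 'b' [insertion #2]
Total insertions: 2

2


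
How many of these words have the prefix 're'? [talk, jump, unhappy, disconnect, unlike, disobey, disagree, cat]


Checking each word for prefix 're':
  'talk' -> no (count: 0)
  'jump' -> no (count: 0)
  'unhappy' -> no (count: 0)
  'disconnect' -> no (count: 0)
  'unlike' -> no (count: 0)
  'disobey' -> no (count: 0)
  'disagree' -> no (count: 0)
  'cat' -> no (count: 0)
Total with prefix 're': 0

0


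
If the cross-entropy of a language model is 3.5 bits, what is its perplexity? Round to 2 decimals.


Perplexity formula: PP = 2^H
H = 3.5
PP = 2^3.5
Decompose: 2^3.5 = 2^3 * 2^0.5 = 2^3 * sqrt(2)
2^3 = 8, sqrt(2) ~ 1.4142136
PP ~ 8 * 1.4142136 = 11.3137088
Rounded to 2 decimals: 11.31

11.31


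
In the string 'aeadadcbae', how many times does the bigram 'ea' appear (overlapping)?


Scanning 'aeadadcbae' for bigram 'ea':
  Position 0: 'ae' -> no
  Position 1: 'ea' -> MATCH
  Position 2: 'ad' -> no
  Position 3: 'da' -> no
  Position 4: 'ad' -> no
  Position 5: 'dc' -> no
  Position 6: 'cb' -> no
  Position 7: 'ba' -> no
  Position 8: 'ae' -> no
Total matches: 1

1


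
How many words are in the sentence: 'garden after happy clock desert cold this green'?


Counting words by splitting on spaces:
  Word 1: 'garden'
  Word 2: 'after'
  Word 3: 'happy'
  Word 4: 'clock'
  Word 5: 'desert'
  Word 6: 'cold'
  Word 7: 'this'
  Word 8: 'green'
Total words: 8

8


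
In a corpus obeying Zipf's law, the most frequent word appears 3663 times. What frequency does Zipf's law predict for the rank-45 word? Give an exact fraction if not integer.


Zipf's law: freq(rank) = f1 / rank
f1 = 3663, rank = 45
freq = 3663 / 45
GCD(3663, 45) = 9
Simplified: 407/5

407/5


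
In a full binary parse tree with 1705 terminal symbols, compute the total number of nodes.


Leaf nodes (terminals): 1705
Internal nodes = n - 1 = 1705 - 1 = 1704
Total = leaves + internal = 1705 + 1704 = 3409

3409


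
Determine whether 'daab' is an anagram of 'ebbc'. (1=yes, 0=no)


Sort characters of 'daab': 'aabd'
Sort characters of 'ebbc': 'bbce'
Sorted forms differ -> they are NOT anagrams
Result: 0

0


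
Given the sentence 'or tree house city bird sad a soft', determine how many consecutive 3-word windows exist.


Word trigrams from [8] words:
  Trigram 1: (or tree house)
  Trigram 2: (tree house city)
  Trigram 3: (house city bird)
  Trigram 4: (city bird sad)
  Trigram 5: (bird sad a)
  Trigram 6: (sad a soft)
Total word trigrams: 8 - 2 = 6

6


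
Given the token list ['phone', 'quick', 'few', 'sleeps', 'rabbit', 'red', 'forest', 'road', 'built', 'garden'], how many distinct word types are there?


Listing all tokens and tracking unique types:
  Token 1: 'phone' -> NEW (unique so far: 1)
  Token 2: 'quick' -> NEW (unique so far: 2)
  Token 3: 'few' -> NEW (unique so far: 3)
  Token 4: 'sleeps' -> NEW (unique so far: 4)
  Token 5: 'rabbit' -> NEW (unique so far: 5)
  Token 6: 'red' -> NEW (unique so far: 6)
  Token 7: 'forest' -> NEW (unique so far: 7)
  Token 8: 'road' -> NEW (unique so far: 8)
  Token 9: 'built' -> NEW (unique so far: 9)
  Token 10: 'garden' -> NEW (unique so far: 10)
Unique types: ('built', 'few', 'forest', 'garden', 'phone', 'quick', 'rabbit', 'red', 'road', 'sleeps')
Vocabulary size: 10

10


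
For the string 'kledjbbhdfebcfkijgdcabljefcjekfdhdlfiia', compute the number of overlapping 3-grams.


String 'kledjbbhdfebcfkijgdcabljefcjekfdhdlfiia' has length L = 39.
Number of overlapping n-grams = L - n + 1
Substituting: 39 - 3 + 1 = 37

37


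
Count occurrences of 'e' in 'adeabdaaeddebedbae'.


Scanning 'adeabdaaeddebedbae' for 'e':
  Position 2: 'e' -> MATCH (count: 1)
  Position 8: 'e' -> MATCH (count: 2)
  Position 11: 'e' -> MATCH (count: 3)
  Position 13: 'e' -> MATCH (count: 4)
  Position 17: 'e' -> MATCH (count: 5)
Total occurrences of 'e': 5

5


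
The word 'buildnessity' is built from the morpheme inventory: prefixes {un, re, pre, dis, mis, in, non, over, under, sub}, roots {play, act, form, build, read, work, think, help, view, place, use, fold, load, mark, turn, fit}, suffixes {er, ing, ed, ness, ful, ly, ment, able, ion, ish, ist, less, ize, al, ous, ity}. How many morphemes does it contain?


Segmenting 'buildnessity' against the inventory:
  'build' -> root (morpheme 1)
  'ness' -> suffix (morpheme 2)
  'ity' -> suffix (morpheme 3)
Total morphemes: 3

3


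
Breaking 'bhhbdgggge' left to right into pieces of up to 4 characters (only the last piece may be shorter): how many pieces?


'bhhbdgggge' has 10 characters.
Chunking with max size 4:
  Chunk 1: 'bhhb' (positions 0-3)
  Chunk 2: 'dggg' (positions 4-7)
  Chunk 3: 'ge' (positions 8-9)
Total chunks: ceil(10 / 4) = 3

3


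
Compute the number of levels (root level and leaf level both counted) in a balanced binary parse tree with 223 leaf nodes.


In a balanced binary tree with n leaves the deepest leaf is ceil(log2(n)) edges below the root,
so counting node levels inclusive of root and leaves gives ceil(log2(n)) + 1 levels.
log2(223) = 7.8009
ceil(7.8009) = 8
levels = 8 + 1 = 9

9


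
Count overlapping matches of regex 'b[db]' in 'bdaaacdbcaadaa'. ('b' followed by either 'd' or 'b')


Pattern: b[db] means 'b' followed by either 'd' or 'b'.
Scanning 'bdaaacdbcaadaa' position-by-position:
  Pos 0: window 'bd' -> MATCH
  Pos 1: window 'da' -> no
  Pos 2: window 'aa' -> no
  Pos 3: window 'aa' -> no
  Pos 4: window 'ac' -> no
  Pos 5: window 'cd' -> no
  Pos 6: window 'db' -> no
  Pos 7: window 'bc' -> no
  Pos 8: window 'ca' -> no
  Pos 9: window 'aa' -> no
  Pos 10: window 'ad' -> no
  Pos 11: window 'da' -> no
  Pos 12: window 'aa' -> no
  Pos 13: window 'a' -> no
Total matches: 1

1


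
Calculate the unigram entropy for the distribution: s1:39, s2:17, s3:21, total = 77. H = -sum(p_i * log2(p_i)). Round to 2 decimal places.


Computing entropy H = -sum(p_i * log2(p_i)):
  s1: p = 39/77 = 0.5065, -p*log2(p) = 0.4971
  s2: p = 17/77 = 0.2208, -p*log2(p) = 0.4811
  s3: p = 21/77 = 0.2727, -p*log2(p) = 0.5112
H = sum of terms = 1.4894
Rounded to 2 decimals: 1.49

1.49


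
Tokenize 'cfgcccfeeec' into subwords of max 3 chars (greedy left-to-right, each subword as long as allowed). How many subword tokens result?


'cfgcccfeeec' has 11 characters.
Chunking with max size 3:
  Chunk 1: 'cfg' (positions 0-2)
  Chunk 2: 'ccc' (positions 3-5)
  Chunk 3: 'fee' (positions 6-8)
  Chunk 4: 'ec' (positions 9-10)
Total chunks: ceil(11 / 3) = 4

4


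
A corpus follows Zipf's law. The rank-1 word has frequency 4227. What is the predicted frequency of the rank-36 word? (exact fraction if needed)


Zipf's law: freq(rank) = f1 / rank
f1 = 4227, rank = 36
freq = 4227 / 36
GCD(4227, 36) = 3
Simplified: 1409/12

1409/12


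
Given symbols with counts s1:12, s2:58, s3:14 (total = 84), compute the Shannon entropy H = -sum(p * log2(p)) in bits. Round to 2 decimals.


Computing entropy H = -sum(p_i * log2(p_i)):
  s1: p = 12/84 = 0.1429, -p*log2(p) = 0.4011
  s2: p = 58/84 = 0.6905, -p*log2(p) = 0.3689
  s3: p = 14/84 = 0.1667, -p*log2(p) = 0.4308
H = sum of terms = 1.2008
Rounded to 2 decimals: 1.20

1.20


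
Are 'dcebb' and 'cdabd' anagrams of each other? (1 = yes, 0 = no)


Sort characters of 'dcebb': 'bbcde'
Sort characters of 'cdabd': 'abcdd'
Sorted forms differ -> they are NOT anagrams
Result: 0

0


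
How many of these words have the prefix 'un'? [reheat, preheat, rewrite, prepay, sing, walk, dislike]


Checking each word for prefix 'un':
  'reheat' -> no (count: 0)
  'preheat' -> no (count: 0)
  'rewrite' -> no (count: 0)
  'prepay' -> no (count: 0)
  'sing' -> no (count: 0)
  'walk' -> no (count: 0)
  'dislike' -> no (count: 0)
Total with prefix 'un': 0

0


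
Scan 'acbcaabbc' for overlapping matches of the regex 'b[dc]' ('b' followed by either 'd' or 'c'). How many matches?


Pattern: b[dc] means 'b' followed by either 'd' or 'c'.
Scanning 'acbcaabbc' position-by-position:
  Pos 0: window 'ac' -> no
  Pos 1: window 'cb' -> no
  Pos 2: window 'bc' -> MATCH
  Pos 3: window 'ca' -> no
  Pos 4: window 'aa' -> no
  Pos 5: window 'ab' -> no
  Pos 6: window 'bb' -> no
  Pos 7: window 'bc' -> MATCH
  Pos 8: window 'c' -> no
Total matches: 2

2


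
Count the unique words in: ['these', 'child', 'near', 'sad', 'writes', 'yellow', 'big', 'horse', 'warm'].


Listing all tokens and tracking unique types:
  Token 1: 'these' -> NEW (unique so far: 1)
  Token 2: 'child' -> NEW (unique so far: 2)
  Token 3: 'near' -> NEW (unique so far: 3)
  Token 4: 'sad' -> NEW (unique so far: 4)
  Token 5: 'writes' -> NEW (unique so far: 5)
  Token 6: 'yellow' -> NEW (unique so far: 6)
  Token 7: 'big' -> NEW (unique so far: 7)
  Token 8: 'horse' -> NEW (unique so far: 8)
  Token 9: 'warm' -> NEW (unique so far: 9)
Unique types: ('big', 'child', 'horse', 'near', 'sad', 'these', 'warm', 'writes', 'yellow')
Vocabulary size: 9

9


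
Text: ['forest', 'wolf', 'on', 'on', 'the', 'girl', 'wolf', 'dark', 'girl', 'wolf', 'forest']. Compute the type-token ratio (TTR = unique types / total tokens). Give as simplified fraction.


Tokens: 11
Unique types: ('dark', 'forest', 'girl', 'on', 'the', 'wolf') = 6
TTR = 6/11
Already in lowest terms.

6/11


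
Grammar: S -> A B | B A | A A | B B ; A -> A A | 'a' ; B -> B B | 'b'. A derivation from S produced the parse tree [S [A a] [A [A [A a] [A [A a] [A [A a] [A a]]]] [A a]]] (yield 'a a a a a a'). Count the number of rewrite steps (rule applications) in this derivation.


Every bracketed nonterminal node [X ...] in the tree is produced by exactly one rule application.
Reading the tree off as a leftmost derivation:
  Step 1: S  =>  A A   (applied S -> A A)
  Step 2: A A  =>  a A   (applied A -> a)
  Step 3: a A  =>  a A A   (applied A -> A A)
  Step 4: a A A  =>  a A A A   (applied A -> A A)
  Step 5: a A A A  =>  a a A A   (applied A -> a)
  Step 6: a a A A  =>  a a A A A   (applied A -> A A)
  Step 7: a a A A A  =>  a a a A A   (applied A -> a)
  Step 8: a a a A A  =>  a a a A A A   (applied A -> A A)
  Step 9: a a a A A A  =>  a a a a A A   (applied A -> a)
  Step 10: a a a a A A  =>  a a a a a A   (applied A -> a)
  Step 11: a a a a a A  =>  a a a a a a   (applied A -> a)
Final yield: a a a a a a
Total rewrite steps: 11

11


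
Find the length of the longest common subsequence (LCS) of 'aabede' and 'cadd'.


DP table for LCS of 'aabede' and 'cadd':
       c  a  d  d
    0  0  0  0  0
  a 0  0  1  1  1
  a 0  0  1  1  1
  b 0  0  1  1  1
  e 0  0  1  1  1
  d 0  0  1  2  2
  e 0  0  1  2  2
LCS: 'ad'
LCS length = 2

2


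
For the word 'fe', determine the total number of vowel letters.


Scanning each character of 'fe':
  Position 1: 'f' -> consonant (running count: 0)
  Position 2: 'e' -> vowel (running count: 1)
Total vowels: 1

1


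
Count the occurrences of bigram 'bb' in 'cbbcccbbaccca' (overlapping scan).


Scanning 'cbbcccbbaccca' for bigram 'bb':
  Position 0: 'cb' -> no
  Position 1: 'bb' -> MATCH
  Position 2: 'bc' -> no
  Position 3: 'cc' -> no
  Position 4: 'cc' -> no
  Position 5: 'cb' -> no
  Position 6: 'bb' -> MATCH
  Position 7: 'ba' -> no
  Position 8: 'ac' -> no
  Position 9: 'cc' -> no
  Position 10: 'cc' -> no
  Position 11: 'ca' -> no
Total matches: 2

2


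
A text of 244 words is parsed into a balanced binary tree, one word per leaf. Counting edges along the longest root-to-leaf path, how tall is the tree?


In a balanced binary tree with n leaves the deepest leaf is ceil(log2(n)) edges below the root.
log2(244) = 7.9307
ceil(7.9307) = 8
height (edges) = 8

8


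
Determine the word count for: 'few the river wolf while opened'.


Counting words by splitting on spaces:
  Word 1: 'few'
  Word 2: 'the'
  Word 3: 'river'
  Word 4: 'wolf'
  Word 5: 'while'
  Word 6: 'opened'
Total words: 6

6


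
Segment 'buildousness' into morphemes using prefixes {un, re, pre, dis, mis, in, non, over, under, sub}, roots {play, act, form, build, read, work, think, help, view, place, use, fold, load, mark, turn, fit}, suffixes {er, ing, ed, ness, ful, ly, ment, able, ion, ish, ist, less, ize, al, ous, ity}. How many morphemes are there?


Segmenting 'buildousness' against the inventory:
  'build' -> root (morpheme 1)
  'ous' -> suffix (morpheme 2)
  'ness' -> suffix (morpheme 3)
Total morphemes: 3

3


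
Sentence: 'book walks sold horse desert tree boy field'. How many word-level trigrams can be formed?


Word trigrams from [8] words:
  Trigram 1: (book walks sold)
  Trigram 2: (walks sold horse)
  Trigram 3: (sold horse desert)
  Trigram 4: (horse desert tree)
  Trigram 5: (desert tree boy)
  Trigram 6: (tree boy field)
Total word trigrams: 8 - 2 = 6

6


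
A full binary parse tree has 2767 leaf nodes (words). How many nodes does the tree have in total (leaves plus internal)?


Leaf nodes (terminals): 2767
Internal nodes = n - 1 = 2767 - 1 = 2766
Total = leaves + internal = 2767 + 2766 = 5533

5533


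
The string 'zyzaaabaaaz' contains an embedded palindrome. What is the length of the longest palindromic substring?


Scanning 'zyzaaabaaaz' for palindromic substrings.
Substring at positions 2-10: 'zaaabaaaz'.
Check: reverse('zaaabaaaz') = 'zaaabaaaz' -> palindrome confirmed.
Neighbouring characters ('y' / '-') break symmetry, so it cannot extend further.
No longer palindromic substring exists; longest length = 9

9


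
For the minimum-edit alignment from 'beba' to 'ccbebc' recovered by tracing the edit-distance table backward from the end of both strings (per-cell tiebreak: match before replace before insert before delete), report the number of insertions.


Edit distance = 3. Backtracking from cell (4, 6) with preference match > replace > insert > delete,
then listing the resulting alignment 'beba' -> 'ccbebc' left to right:
  Step 1: insert 'c' [insertion #1]
  Step 2: insert 'c' [insertion #2]
  Step 3: keep 'b'
  Step 4: keep 'e'
  Step 5: keep 'b'
  Step 6: replace a->c
Total insertions: 2

2


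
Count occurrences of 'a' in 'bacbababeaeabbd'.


Scanning 'bacbababeaeabbd' for 'a':
  Position 1: 'a' -> MATCH (count: 1)
  Position 4: 'a' -> MATCH (count: 2)
  Position 6: 'a' -> MATCH (count: 3)
  Position 9: 'a' -> MATCH (count: 4)
  Position 11: 'a' -> MATCH (count: 5)
Total occurrences of 'a': 5

5


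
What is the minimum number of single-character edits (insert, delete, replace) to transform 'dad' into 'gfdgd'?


Building DP table for s1='dad' (len 3) and s2='gfdgd' (len 5):
       g  f  d  g  d
    0  1  2  3  4  5
  d 1  1  2  2  3  4
  a 2  2  2  3  3  4
  d 3  3  3  2  3  3
Edit distance = dp[3][5] = 3

3


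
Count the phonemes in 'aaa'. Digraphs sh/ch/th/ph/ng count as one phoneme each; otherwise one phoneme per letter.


Parsing 'aaa' greedily, digraphs first:
  'a' -> vowel phoneme (phonemes so far: 1)
  'a' -> vowel phoneme (phonemes so far: 2)
  'a' -> vowel phoneme (phonemes so far: 3)
Total phonemes: 3

3


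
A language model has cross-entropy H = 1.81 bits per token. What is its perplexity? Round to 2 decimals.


Perplexity formula: PP = 2^H
H = 1.81
PP = 2^1.81
Decompose: 2^1.81 = 2^1 * 2^0.81
2^1 = 2, 2^0.81 ~ 1.7532114
PP ~ 2 * 1.7532114 = 3.5064228
Rounded to 2 decimals: 3.51

3.51


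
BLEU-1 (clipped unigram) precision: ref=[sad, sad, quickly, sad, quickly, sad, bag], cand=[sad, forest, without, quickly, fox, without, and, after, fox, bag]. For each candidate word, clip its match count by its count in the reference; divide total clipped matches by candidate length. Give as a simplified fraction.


Reference word counts: {'bag': 1, 'quickly': 2, 'sad': 4}
Checking each candidate word (with clipping):
  'sad' -> in reference (ref count 4, used 1/4) -> match (matches: 1)
  'forest' -> not in reference -> no match (matches: 1)
  'without' -> not in reference -> no match (matches: 1)
  'quickly' -> in reference (ref count 2, used 1/2) -> match (matches: 2)
  'fox' -> not in reference -> no match (matches: 2)
  'without' -> not in reference -> no match (matches: 2)
  'and' -> not in reference -> no match (matches: 2)
  'after' -> not in reference -> no match (matches: 2)
  'fox' -> not in reference -> no match (matches: 2)
  'bag' -> in reference (ref count 1, used 1/1) -> match (matches: 3)
Clipped matches: 3, Candidate length: 10
Precision = 3/10

3/10


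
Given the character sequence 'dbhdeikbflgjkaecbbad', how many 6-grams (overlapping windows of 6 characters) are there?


String 'dbhdeikbflgjkaecbbad' has length L = 20.
Number of overlapping n-grams = L - n + 1
Substituting: 20 - 6 + 1 = 15

15


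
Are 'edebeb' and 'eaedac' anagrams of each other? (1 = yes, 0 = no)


Sort characters of 'edebeb': 'bbdeee'
Sort characters of 'eaedac': 'aacdee'
Sorted forms differ -> they are NOT anagrams
Result: 0

0


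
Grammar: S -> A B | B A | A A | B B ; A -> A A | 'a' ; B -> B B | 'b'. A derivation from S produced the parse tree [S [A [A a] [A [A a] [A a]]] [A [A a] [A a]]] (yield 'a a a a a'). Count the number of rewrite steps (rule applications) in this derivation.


Every bracketed nonterminal node [X ...] in the tree is produced by exactly one rule application.
Reading the tree off as a leftmost derivation:
  Step 1: S  =>  A A   (applied S -> A A)
  Step 2: A A  =>  A A A   (applied A -> A A)
  Step 3: A A A  =>  a A A   (applied A -> a)
  Step 4: a A A  =>  a A A A   (applied A -> A A)
  Step 5: a A A A  =>  a a A A   (applied A -> a)
  Step 6: a a A A  =>  a a a A   (applied A -> a)
  Step 7: a a a A  =>  a a a A A   (applied A -> A A)
  Step 8: a a a A A  =>  a a a a A   (applied A -> a)
  Step 9: a a a a A  =>  a a a a a   (applied A -> a)
Final yield: a a a a a
Total rewrite steps: 9

9


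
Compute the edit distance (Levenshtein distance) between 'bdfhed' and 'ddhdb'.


Building DP table for s1='bdfhed' (len 6) and s2='ddhdb' (len 5):
       d  d  h  d  b
    0  1  2  3  4  5
  b 1  1  2  3  4  4
  d 2  1  1  2  3  4
  f 3  2  2  2  3  4
  h 4  3  3  2  3  4
  e 5  4  4  3  3  4
  d 6  5  4  4  3  4
Edit distance = dp[6][5] = 4

4


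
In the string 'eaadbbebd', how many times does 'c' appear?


Scanning 'eaadbbebd' for 'c':
  No matches found.
Total occurrences of 'c': 0

0


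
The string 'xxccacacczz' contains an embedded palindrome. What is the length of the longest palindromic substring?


Scanning 'xxccacacczz' for palindromic substrings.
Substring at positions 2-8: 'ccacacc'.
Check: reverse('ccacacc') = 'ccacacc' -> palindrome confirmed.
Neighbouring characters ('x' / 'z') break symmetry, so it cannot extend further.
No longer palindromic substring exists; longest length = 7

7


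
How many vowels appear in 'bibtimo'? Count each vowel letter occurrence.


Scanning each character of 'bibtimo':
  Position 1: 'b' -> consonant (running count: 0)
  Position 2: 'i' -> vowel (running count: 1)
  Position 3: 'b' -> consonant (running count: 1)
  Position 4: 't' -> consonant (running count: 1)
  Position 5: 'i' -> vowel (running count: 2)
  Position 6: 'm' -> consonant (running count: 2)
  Position 7: 'o' -> vowel (running count: 3)
Total vowels: 3

3


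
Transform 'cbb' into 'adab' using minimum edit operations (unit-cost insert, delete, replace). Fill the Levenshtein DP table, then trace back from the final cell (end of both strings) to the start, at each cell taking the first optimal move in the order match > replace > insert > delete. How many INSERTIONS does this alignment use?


Edit distance = 3. Backtracking from cell (3, 4) with preference match > replace > insert > delete,
then listing the resulting alignment 'cbb' -> 'adab' left to right:
  Step 1: insert 'a' [insertion #1]
  Step 2: replace c->d
  Step 3: replace b->a
  Step 4: keep 'b'
Total insertions: 1

1


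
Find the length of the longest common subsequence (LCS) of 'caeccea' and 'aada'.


DP table for LCS of 'caeccea' and 'aada':
       a  a  d  a
    0  0  0  0  0
  c 0  0  0  0  0
  a 0  1  1  1  1
  e 0  1  1  1  1
  c 0  1  1  1  1
  c 0  1  1  1  1
  e 0  1  1  1  1
  a 0  1  2  2  2
LCS: 'aa'
LCS length = 2

2


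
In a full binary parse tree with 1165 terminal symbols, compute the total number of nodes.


Leaf nodes (terminals): 1165
Internal nodes = n - 1 = 1165 - 1 = 1164
Total = leaves + internal = 1165 + 1164 = 2329

2329


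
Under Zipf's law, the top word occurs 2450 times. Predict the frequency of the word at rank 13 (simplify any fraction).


Zipf's law: freq(rank) = f1 / rank
f1 = 2450, rank = 13
freq = 2450 / 13
GCD(2450, 13) = 1
Simplified: 2450/13

2450/13


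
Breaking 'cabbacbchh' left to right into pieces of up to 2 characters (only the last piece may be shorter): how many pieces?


'cabbacbchh' has 10 characters.
Chunking with max size 2:
  Chunk 1: 'ca' (positions 0-1)
  Chunk 2: 'bb' (positions 2-3)
  Chunk 3: 'ac' (positions 4-5)
  Chunk 4: 'bc' (positions 6-7)
  Chunk 5: 'hh' (positions 8-9)
Total chunks: ceil(10 / 2) = 5

5


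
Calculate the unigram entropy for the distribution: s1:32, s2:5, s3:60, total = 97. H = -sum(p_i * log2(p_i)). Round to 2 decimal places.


Computing entropy H = -sum(p_i * log2(p_i)):
  s1: p = 32/97 = 0.3299, -p*log2(p) = 0.5278
  s2: p = 5/97 = 0.0515, -p*log2(p) = 0.2205
  s3: p = 60/97 = 0.6186, -p*log2(p) = 0.4287
H = sum of terms = 1.1770
Rounded to 2 decimals: 1.18

1.18


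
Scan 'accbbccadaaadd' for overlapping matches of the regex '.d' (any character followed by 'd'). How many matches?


Pattern: .d means any character followed by 'd'.
Scanning 'accbbccadaaadd' position-by-position:
  Pos 0: window 'ac' -> no
  Pos 1: window 'cc' -> no
  Pos 2: window 'cb' -> no
  Pos 3: window 'bb' -> no
  Pos 4: window 'bc' -> no
  Pos 5: window 'cc' -> no
  Pos 6: window 'ca' -> no
  Pos 7: window 'ad' -> MATCH
  Pos 8: window 'da' -> no
  Pos 9: window 'aa' -> no
  Pos 10: window 'aa' -> no
  Pos 11: window 'ad' -> MATCH
  Pos 12: window 'dd' -> MATCH
  Pos 13: window 'd' -> no
Total matches: 3

3


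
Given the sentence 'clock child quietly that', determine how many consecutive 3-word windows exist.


Word trigrams from [4] words:
  Trigram 1: (clock child quietly)
  Trigram 2: (child quietly that)
Total word trigrams: 4 - 2 = 2

2


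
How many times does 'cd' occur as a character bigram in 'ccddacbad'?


Scanning 'ccddacbad' for bigram 'cd':
  Position 0: 'cc' -> no
  Position 1: 'cd' -> MATCH
  Position 2: 'dd' -> no
  Position 3: 'da' -> no
  Position 4: 'ac' -> no
  Position 5: 'cb' -> no
  Position 6: 'ba' -> no
  Position 7: 'ad' -> no
Total matches: 1

1


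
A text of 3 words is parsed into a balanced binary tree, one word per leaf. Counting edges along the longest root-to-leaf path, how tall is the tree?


In a balanced binary tree with n leaves the deepest leaf is ceil(log2(n)) edges below the root.
log2(3) = 1.5850
ceil(1.5850) = 2
height (edges) = 2

2


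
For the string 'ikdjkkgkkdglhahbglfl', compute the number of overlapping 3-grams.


String 'ikdjkkgkkdglhahbglfl' has length L = 20.
Number of overlapping n-grams = L - n + 1
Substituting: 20 - 3 + 1 = 18

18


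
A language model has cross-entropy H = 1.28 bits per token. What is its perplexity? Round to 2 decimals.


Perplexity formula: PP = 2^H
H = 1.28
PP = 2^1.28
Decompose: 2^1.28 = 2^1 * 2^0.28
2^1 = 2, 2^0.28 ~ 1.2141949
PP ~ 2 * 1.2141949 = 2.4283898
Rounded to 2 decimals: 2.43

2.43


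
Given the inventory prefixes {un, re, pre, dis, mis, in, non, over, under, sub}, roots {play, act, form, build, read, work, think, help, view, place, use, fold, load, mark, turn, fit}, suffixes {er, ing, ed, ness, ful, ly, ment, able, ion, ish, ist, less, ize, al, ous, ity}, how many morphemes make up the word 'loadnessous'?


Segmenting 'loadnessous' against the inventory:
  'load' -> root (morpheme 1)
  'ness' -> suffix (morpheme 2)
  'ous' -> suffix (morpheme 3)
Total morphemes: 3

3


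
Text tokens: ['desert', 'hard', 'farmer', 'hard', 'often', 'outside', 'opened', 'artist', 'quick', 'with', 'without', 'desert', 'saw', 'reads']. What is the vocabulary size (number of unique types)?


Listing all tokens and tracking unique types:
  Token 1: 'desert' -> NEW (unique so far: 1)
  Token 2: 'hard' -> NEW (unique so far: 2)
  Token 3: 'farmer' -> NEW (unique so far: 3)
  Token 4: 'hard' -> duplicate (unique so far: 3)
  Token 5: 'often' -> NEW (unique so far: 4)
  Token 6: 'outside' -> NEW (unique so far: 5)
  Token 7: 'opened' -> NEW (unique so far: 6)
  Token 8: 'artist' -> NEW (unique so far: 7)
  Token 9: 'quick' -> NEW (unique so far: 8)
  Token 10: 'with' -> NEW (unique so far: 9)
  Token 11: 'without' -> NEW (unique so far: 10)
  Token 12: 'desert' -> duplicate (unique so far: 10)
  Token 13: 'saw' -> NEW (unique so far: 11)
  Token 14: 'reads' -> NEW (unique so far: 12)
Unique types: ('artist', 'desert', 'farmer', 'hard', 'often', 'opened', 'outside', 'quick', 'reads', 'saw', 'with', 'without')
Vocabulary size: 12

12


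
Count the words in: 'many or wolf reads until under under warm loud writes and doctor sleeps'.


Counting words by splitting on spaces:
  Word 1: 'many'
  Word 2: 'or'
  Word 3: 'wolf'
  Word 4: 'reads'
  Word 5: 'until'
  Word 6: 'under'
  Word 7: 'under'
  Word 8: 'warm'
  Word 9: 'loud'
  Word 10: 'writes'
  Word 11: 'and'
  Word 12: 'doctor'
  Word 13: 'sleeps'
Total words: 13

13


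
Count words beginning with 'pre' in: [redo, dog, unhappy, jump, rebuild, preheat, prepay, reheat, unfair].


Checking each word for prefix 'pre':
  'redo' -> no (count: 0)
  'dog' -> no (count: 0)
  'unhappy' -> no (count: 0)
  'jump' -> no (count: 0)
  'rebuild' -> no (count: 0)
  'preheat' -> YES, starts with 'pre' (count: 1)
  'prepay' -> YES, starts with 'pre' (count: 2)
  'reheat' -> no (count: 2)
  'unfair' -> no (count: 2)
Total with prefix 'pre': 2

2


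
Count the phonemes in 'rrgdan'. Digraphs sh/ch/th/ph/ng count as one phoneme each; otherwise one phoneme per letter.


Parsing 'rrgdan' greedily, digraphs first:
  'r' -> consonant phoneme (phonemes so far: 1)
  'r' -> consonant phoneme (phonemes so far: 2)
  'g' -> consonant phoneme (phonemes so far: 3)
  'd' -> consonant phoneme (phonemes so far: 4)
  'a' -> vowel phoneme (phonemes so far: 5)
  'n' -> consonant phoneme (phonemes so far: 6)
Total phonemes: 6

6


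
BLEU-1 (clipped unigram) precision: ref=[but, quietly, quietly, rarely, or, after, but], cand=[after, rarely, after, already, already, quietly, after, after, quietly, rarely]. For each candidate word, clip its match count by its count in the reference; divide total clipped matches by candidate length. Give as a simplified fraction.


Reference word counts: {'after': 1, 'but': 2, 'or': 1, 'quietly': 2, 'rarely': 1}
Checking each candidate word (with clipping):
  'after' -> in reference (ref count 1, used 1/1) -> match (matches: 1)
  'rarely' -> in reference (ref count 1, used 1/1) -> match (matches: 2)
  'after' -> ref count 1 already used up (1/1) -> clipped, no match (matches: 2)
  'already' -> not in reference -> no match (matches: 2)
  'already' -> not in reference -> no match (matches: 2)
  'quietly' -> in reference (ref count 2, used 1/2) -> match (matches: 3)
  'after' -> ref count 1 already used up (1/1) -> clipped, no match (matches: 3)
  'after' -> ref count 1 already used up (1/1) -> clipped, no match (matches: 3)
  'quietly' -> in reference (ref count 2, used 2/2) -> match (matches: 4)
  'rarely' -> ref count 1 already used up (1/1) -> clipped, no match (matches: 4)
Clipped matches: 4, Candidate length: 10
Precision = 4/10 = 2/5

2/5


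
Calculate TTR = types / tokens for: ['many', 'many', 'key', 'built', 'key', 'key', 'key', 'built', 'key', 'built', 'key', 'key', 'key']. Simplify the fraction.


Tokens: 13
Unique types: ('built', 'key', 'many') = 3
TTR = 3/13
Already in lowest terms.

3/13


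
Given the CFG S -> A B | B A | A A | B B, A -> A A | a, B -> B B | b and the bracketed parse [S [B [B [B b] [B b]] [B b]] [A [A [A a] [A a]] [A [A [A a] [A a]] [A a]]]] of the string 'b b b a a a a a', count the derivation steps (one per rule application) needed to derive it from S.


Every bracketed nonterminal node [X ...] in the tree is produced by exactly one rule application.
Reading the tree off as a leftmost derivation:
  Step 1: S  =>  B A   (applied S -> B A)
  Step 2: B A  =>  B B A   (applied B -> B B)
  Step 3: B B A  =>  B B B A   (applied B -> B B)
  Step 4: B B B A  =>  b B B A   (applied B -> b)
  Step 5: b B B A  =>  b b B A   (applied B -> b)
  Step 6: b b B A  =>  b b b A   (applied B -> b)
  Step 7: b b b A  =>  b b b A A   (applied A -> A A)
  Step 8: b b b A A  =>  b b b A A A   (applied A -> A A)
  Step 9: b b b A A A  =>  b b b a A A   (applied A -> a)
  Step 10: b b b a A A  =>  b b b a a A   (applied A -> a)
  Step 11: b b b a a A  =>  b b b a a A A   (applied A -> A A)
  Step 12: b b b a a A A  =>  b b b a a A A A   (applied A -> A A)
  Step 13: b b b a a A A A  =>  b b b a a a A A   (applied A -> a)
  Step 14: b b b a a a A A  =>  b b b a a a a A   (applied A -> a)
  Step 15: b b b a a a a A  =>  b b b a a a a a   (applied A -> a)
Final yield: b b b a a a a a
Total rewrite steps: 15

15


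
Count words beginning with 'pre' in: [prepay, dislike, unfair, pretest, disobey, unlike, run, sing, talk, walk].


Checking each word for prefix 'pre':
  'prepay' -> YES, starts with 'pre' (count: 1)
  'dislike' -> no (count: 1)
  'unfair' -> no (count: 1)
  'pretest' -> YES, starts with 'pre' (count: 2)
  'disobey' -> no (count: 2)
  'unlike' -> no (count: 2)
  'run' -> no (count: 2)
  'sing' -> no (count: 2)
  'talk' -> no (count: 2)
  'walk' -> no (count: 2)
Total with prefix 'pre': 2

2


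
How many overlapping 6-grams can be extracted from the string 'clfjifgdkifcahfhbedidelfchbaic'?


String 'clfjifgdkifcahfhbedidelfchbaic' has length L = 30.
Number of overlapping n-grams = L - n + 1
Substituting: 30 - 6 + 1 = 25

25


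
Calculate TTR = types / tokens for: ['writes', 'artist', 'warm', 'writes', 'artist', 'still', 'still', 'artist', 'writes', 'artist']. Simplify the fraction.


Tokens: 10
Unique types: ('artist', 'still', 'warm', 'writes') = 4
TTR = 4/10
Simplify: divide both by 2 -> 2/5
TTR = 2/5

2/5


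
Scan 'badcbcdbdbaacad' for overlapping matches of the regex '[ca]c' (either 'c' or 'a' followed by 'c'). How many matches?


Pattern: [ca]c means either 'c' or 'a' followed by 'c'.
Scanning 'badcbcdbdbaacad' position-by-position:
  Pos 0: window 'ba' -> no
  Pos 1: window 'ad' -> no
  Pos 2: window 'dc' -> no
  Pos 3: window 'cb' -> no
  Pos 4: window 'bc' -> no
  Pos 5: window 'cd' -> no
  Pos 6: window 'db' -> no
  Pos 7: window 'bd' -> no
  Pos 8: window 'db' -> no
  Pos 9: window 'ba' -> no
  Pos 10: window 'aa' -> no
  Pos 11: window 'ac' -> MATCH
  Pos 12: window 'ca' -> no
  Pos 13: window 'ad' -> no
  Pos 14: window 'd' -> no
Total matches: 1

1


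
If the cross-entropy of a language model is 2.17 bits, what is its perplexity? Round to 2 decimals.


Perplexity formula: PP = 2^H
H = 2.17
PP = 2^2.17
Decompose: 2^2.17 = 2^2 * 2^0.17
2^2 = 4, 2^0.17 ~ 1.1250585
PP ~ 4 * 1.1250585 = 4.5002340
Rounded to 2 decimals: 4.50

4.50


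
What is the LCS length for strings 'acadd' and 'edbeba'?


DP table for LCS of 'acadd' and 'edbeba':
       e  d  b  e  b  a
    0  0  0  0  0  0  0
  a 0  0  0  0  0  0  1
  c 0  0  0  0  0  0  1
  a 0  0  0  0  0  0  1
  d 0  0  1  1  1  1  1
  d 0  0  1  1  1  1  1
LCS: 'a'
LCS length = 1

1


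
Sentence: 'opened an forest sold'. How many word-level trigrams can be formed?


Word trigrams from [4] words:
  Trigram 1: (opened an forest)
  Trigram 2: (an forest sold)
Total word trigrams: 4 - 2 = 2

2


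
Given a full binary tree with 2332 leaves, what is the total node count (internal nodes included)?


Leaf nodes (terminals): 2332
Internal nodes = n - 1 = 2332 - 1 = 2331
Total = leaves + internal = 2332 + 2331 = 4663

4663


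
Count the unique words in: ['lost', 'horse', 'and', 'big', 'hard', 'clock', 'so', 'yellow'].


Listing all tokens and tracking unique types:
  Token 1: 'lost' -> NEW (unique so far: 1)
  Token 2: 'horse' -> NEW (unique so far: 2)
  Token 3: 'and' -> NEW (unique so far: 3)
  Token 4: 'big' -> NEW (unique so far: 4)
  Token 5: 'hard' -> NEW (unique so far: 5)
  Token 6: 'clock' -> NEW (unique so far: 6)
  Token 7: 'so' -> NEW (unique so far: 7)
  Token 8: 'yellow' -> NEW (unique so far: 8)
Unique types: ('and', 'big', 'clock', 'hard', 'horse', 'lost', 'so', 'yellow')
Vocabulary size: 8

8


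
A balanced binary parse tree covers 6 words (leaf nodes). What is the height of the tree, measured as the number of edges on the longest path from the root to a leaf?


In a balanced binary tree with n leaves the deepest leaf is ceil(log2(n)) edges below the root.
log2(6) = 2.5850
ceil(2.5850) = 3
height (edges) = 3

3
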